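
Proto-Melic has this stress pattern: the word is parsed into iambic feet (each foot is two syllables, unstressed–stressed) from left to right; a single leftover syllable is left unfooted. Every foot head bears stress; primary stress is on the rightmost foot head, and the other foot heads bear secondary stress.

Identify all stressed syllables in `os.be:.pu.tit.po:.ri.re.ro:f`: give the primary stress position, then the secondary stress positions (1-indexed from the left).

primary 8, secondary 2, 4, 6

Parse left to right into iambic (σˈσ) feet: (os.ˈbe:) (pu.ˈtit) (po:.ˈri) (re.ˈro:f).
Foot heads (stressed positions): 2, 4, 6, 8.
End Rule Rightmost: primary stress on the rightmost head = syllable 8.
Secondary stress on 2, 4, 6: os.ˌbe:.pu.ˌtit.po:.ˌri.re.ˈro:f.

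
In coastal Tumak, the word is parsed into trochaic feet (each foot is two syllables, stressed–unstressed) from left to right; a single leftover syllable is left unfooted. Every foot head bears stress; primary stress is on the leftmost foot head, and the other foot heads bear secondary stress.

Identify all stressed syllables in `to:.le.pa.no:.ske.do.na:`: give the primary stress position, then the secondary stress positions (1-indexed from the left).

Parse left to right into trochaic (ˈσσ) feet: (ˈto:.le) (ˈpa.no:) (ˈske.do) na:. Syllable 7 is left unfooted.
Foot heads (stressed positions): 1, 3, 5.
End Rule Leftmost: primary stress on the leftmost head = syllable 1.
Secondary stress on 3, 5: ˈto:.le.ˌpa.no:.ˌske.do.na:.

primary 1, secondary 3, 5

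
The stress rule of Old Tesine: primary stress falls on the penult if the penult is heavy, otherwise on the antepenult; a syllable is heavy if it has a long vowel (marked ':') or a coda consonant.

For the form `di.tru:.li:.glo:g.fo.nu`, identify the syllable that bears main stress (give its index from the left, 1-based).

Weights: 4 glo:g H, 5 fo L, 6 nu L.
The penult (syllable 5, fo) is light, so stress falls on the antepenult (syllable 4, glo:g).
Primary stress: syllable 4 → di.tru:.li:.ˈglo:g.fo.nu.

4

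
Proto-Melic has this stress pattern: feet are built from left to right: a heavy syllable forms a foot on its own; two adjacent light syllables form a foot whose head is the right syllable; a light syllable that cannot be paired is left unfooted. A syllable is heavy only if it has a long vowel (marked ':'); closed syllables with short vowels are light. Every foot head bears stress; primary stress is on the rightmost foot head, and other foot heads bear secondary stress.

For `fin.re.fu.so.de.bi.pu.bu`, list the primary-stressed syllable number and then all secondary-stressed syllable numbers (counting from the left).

Weights: 1 fin L, 2 re L, 3 fu L, 4 so L, 5 de L, 6 bi L, 7 pu L, 8 bu L.
Parse left to right (heavy = foot alone; LL = one foot; stranded L unfooted): (fin.ˈre) (fu.ˈso) (de.ˈbi) (pu.ˈbu).
Foot heads: 2, 4, 6, 8.
Primary stress on the rightmost head = syllable 8.
Secondary stress on 2, 4, 6: fin.ˌre.fu.ˌso.de.ˌbi.pu.ˈbu.

primary 8, secondary 2, 4, 6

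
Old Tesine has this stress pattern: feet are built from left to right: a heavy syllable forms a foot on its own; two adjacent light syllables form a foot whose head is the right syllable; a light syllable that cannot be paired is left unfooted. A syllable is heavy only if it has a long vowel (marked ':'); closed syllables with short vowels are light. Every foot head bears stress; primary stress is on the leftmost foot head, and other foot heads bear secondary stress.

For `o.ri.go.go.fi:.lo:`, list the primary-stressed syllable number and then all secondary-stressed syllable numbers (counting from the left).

Weights: 1 o L, 2 ri L, 3 go L, 4 go L, 5 fi: H, 6 lo: H.
Parse left to right (heavy = foot alone; LL = one foot; stranded L unfooted): (o.ˈri) (go.ˈgo) (ˈfi:) (ˈlo:).
Foot heads: 2, 4, 5, 6.
Primary stress on the leftmost head = syllable 2.
Secondary stress on 4, 5, 6: o.ˈri.go.ˌgo.ˌfi:.ˌlo:.

primary 2, secondary 4, 5, 6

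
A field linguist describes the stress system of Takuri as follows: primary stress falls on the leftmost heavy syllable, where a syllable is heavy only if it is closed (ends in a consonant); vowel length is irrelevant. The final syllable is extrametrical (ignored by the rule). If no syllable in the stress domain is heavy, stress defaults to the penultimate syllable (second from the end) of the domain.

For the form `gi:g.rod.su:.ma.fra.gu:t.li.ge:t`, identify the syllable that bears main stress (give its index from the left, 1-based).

The final syllable (8, ge:t) is extrametrical; the stress domain is syllables 1–7.
Weights: 1 gi:g H, 2 rod H, 3 su: L, 4 ma L, 5 fra L, 6 gu:t H, 7 li L.
Heavy syllables in the domain: 1, 2, 6. The leftmost is syllable 1 (gi:g).
Primary stress: syllable 1 → ˈgi:g.rod.su:.ma.fra.gu:t.li.ge:t.

1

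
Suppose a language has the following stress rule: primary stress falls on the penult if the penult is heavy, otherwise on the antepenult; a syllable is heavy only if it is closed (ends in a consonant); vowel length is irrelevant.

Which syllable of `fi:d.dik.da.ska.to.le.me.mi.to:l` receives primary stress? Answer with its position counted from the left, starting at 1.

Weights: 7 me L, 8 mi L, 9 to:l H.
The penult (syllable 8, mi) is light, so stress falls on the antepenult (syllable 7, me).
Primary stress: syllable 7 → fi:d.dik.da.ska.to.le.ˈme.mi.to:l.

7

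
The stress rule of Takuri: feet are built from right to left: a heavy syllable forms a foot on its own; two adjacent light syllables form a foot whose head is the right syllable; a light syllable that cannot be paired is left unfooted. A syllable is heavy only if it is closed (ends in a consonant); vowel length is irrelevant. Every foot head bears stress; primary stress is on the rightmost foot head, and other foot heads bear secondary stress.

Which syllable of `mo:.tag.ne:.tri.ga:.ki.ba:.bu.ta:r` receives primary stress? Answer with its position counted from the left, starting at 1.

Weights: 1 mo: L, 2 tag H, 3 ne: L, 4 tri L, 5 ga: L, 6 ki L, 7 ba: L, 8 bu L, 9 ta:r H.
Parse right to left (heavy = foot alone; LL = one foot; stranded L unfooted): mo: (ˈtag) (ne:.ˈtri) (ga:.ˈki) (ba:.ˈbu) (ˈta:r).
Foot heads: 2, 4, 6, 8, 9.
Primary stress on the rightmost head = syllable 9.
Primary stress: syllable 9 → mo:.tag.ne:.tri.ga:.ki.ba:.bu.ˈta:r.

9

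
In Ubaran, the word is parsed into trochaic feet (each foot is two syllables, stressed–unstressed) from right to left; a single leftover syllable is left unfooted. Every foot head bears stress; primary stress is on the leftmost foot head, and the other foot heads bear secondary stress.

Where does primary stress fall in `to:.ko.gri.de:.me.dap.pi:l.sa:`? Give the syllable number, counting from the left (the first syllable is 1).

Parse right to left into trochaic (ˈσσ) feet: (ˈto:.ko) (ˈgri.de:) (ˈme.dap) (ˈpi:l.sa:).
Foot heads (stressed positions): 1, 3, 5, 7.
End Rule Leftmost: primary stress on the leftmost head = syllable 1.
Primary stress: syllable 1 → ˈto:.ko.gri.de:.me.dap.pi:l.sa:.

1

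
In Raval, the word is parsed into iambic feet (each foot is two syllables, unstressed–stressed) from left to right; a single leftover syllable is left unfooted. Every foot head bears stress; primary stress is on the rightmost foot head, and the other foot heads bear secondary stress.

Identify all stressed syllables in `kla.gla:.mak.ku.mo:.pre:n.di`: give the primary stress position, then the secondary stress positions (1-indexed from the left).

Parse left to right into iambic (σˈσ) feet: (kla.ˈgla:) (mak.ˈku) (mo:.ˈpre:n) di. Syllable 7 is left unfooted.
Foot heads (stressed positions): 2, 4, 6.
End Rule Rightmost: primary stress on the rightmost head = syllable 6.
Secondary stress on 2, 4: kla.ˌgla:.mak.ˌku.mo:.ˈpre:n.di.

primary 6, secondary 2, 4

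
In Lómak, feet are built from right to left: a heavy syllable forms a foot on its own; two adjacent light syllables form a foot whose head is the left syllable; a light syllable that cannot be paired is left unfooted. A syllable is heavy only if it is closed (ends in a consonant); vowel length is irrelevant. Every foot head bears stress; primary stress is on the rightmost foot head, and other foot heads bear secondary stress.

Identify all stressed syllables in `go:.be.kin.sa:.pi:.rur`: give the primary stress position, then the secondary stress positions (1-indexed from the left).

primary 6, secondary 1, 3, 4

Weights: 1 go: L, 2 be L, 3 kin H, 4 sa: L, 5 pi: L, 6 rur H.
Parse right to left (heavy = foot alone; LL = one foot; stranded L unfooted): (ˈgo:.be) (ˈkin) (ˈsa:.pi:) (ˈrur).
Foot heads: 1, 3, 4, 6.
Primary stress on the rightmost head = syllable 6.
Secondary stress on 1, 3, 4: ˌgo:.be.ˌkin.ˌsa:.pi:.ˈrur.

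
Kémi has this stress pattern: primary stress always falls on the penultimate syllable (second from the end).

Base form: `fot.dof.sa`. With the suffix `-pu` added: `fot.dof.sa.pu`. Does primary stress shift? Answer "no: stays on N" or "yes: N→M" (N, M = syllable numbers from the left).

Base `fot.dof.sa` (3 syllables):
  The word has 3 syllables; the penultimate syllable (second from the end) is syllable 2 (dof).
  → primary stress on syllable 2.
Suffixed `fot.dof.sa.pu` (4 syllables):
  The word has 4 syllables; the penultimate syllable (second from the end) is syllable 3 (sa).
  → primary stress on syllable 3.

yes: 2→3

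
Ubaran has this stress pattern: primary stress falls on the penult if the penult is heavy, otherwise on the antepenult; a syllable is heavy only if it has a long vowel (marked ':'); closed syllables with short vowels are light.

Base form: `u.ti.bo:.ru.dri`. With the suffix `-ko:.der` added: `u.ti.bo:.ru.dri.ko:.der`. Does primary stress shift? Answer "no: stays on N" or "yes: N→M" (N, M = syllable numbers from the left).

yes: 3→6

Base `u.ti.bo:.ru.dri` (5 syllables):
  Weights: 3 bo: H, 4 ru L, 5 dri L.
  The penult (syllable 4, ru) is light, so stress falls on the antepenult (syllable 3, bo:).
  → primary stress on syllable 3.
Suffixed `u.ti.bo:.ru.dri.ko:.der` (7 syllables):
  Weights: 5 dri L, 6 ko: H, 7 der L.
  The penult (syllable 6, ko:) is heavy, so it takes stress.
  → primary stress on syllable 6.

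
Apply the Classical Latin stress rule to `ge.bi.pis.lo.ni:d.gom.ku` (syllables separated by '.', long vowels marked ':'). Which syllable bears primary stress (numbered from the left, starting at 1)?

6

Classical Latin: stress the penult if heavy (long vowel or closed), else the antepenult.
Weights: 5 ni:d H, 6 gom H, 7 ku L.
The penult (syllable 6, gom) is heavy, so it takes stress.
Stress on syllable 6: ge.bi.pis.lo.ni:d.ˈgom.ku.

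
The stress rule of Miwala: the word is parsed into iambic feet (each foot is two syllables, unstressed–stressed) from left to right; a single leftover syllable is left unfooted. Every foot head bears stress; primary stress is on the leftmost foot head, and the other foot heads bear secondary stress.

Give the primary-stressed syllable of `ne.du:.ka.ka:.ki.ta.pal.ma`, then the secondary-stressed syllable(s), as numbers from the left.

primary 2, secondary 4, 6, 8

Parse left to right into iambic (σˈσ) feet: (ne.ˈdu:) (ka.ˈka:) (ki.ˈta) (pal.ˈma).
Foot heads (stressed positions): 2, 4, 6, 8.
End Rule Leftmost: primary stress on the leftmost head = syllable 2.
Secondary stress on 4, 6, 8: ne.ˈdu:.ka.ˌka:.ki.ˌta.pal.ˌma.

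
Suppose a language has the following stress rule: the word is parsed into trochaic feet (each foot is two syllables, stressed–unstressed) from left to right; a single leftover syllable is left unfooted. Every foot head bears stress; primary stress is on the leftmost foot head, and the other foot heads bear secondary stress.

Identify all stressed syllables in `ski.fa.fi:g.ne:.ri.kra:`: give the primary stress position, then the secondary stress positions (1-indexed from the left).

primary 1, secondary 3, 5

Parse left to right into trochaic (ˈσσ) feet: (ˈski.fa) (ˈfi:g.ne:) (ˈri.kra:).
Foot heads (stressed positions): 1, 3, 5.
End Rule Leftmost: primary stress on the leftmost head = syllable 1.
Secondary stress on 3, 5: ˈski.fa.ˌfi:g.ne:.ˌri.kra:.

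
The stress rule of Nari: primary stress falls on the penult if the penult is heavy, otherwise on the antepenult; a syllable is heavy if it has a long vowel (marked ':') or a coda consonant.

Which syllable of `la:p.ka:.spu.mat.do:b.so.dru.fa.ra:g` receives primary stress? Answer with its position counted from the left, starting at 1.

Weights: 7 dru L, 8 fa L, 9 ra:g H.
The penult (syllable 8, fa) is light, so stress falls on the antepenult (syllable 7, dru).
Primary stress: syllable 7 → la:p.ka:.spu.mat.do:b.so.ˈdru.fa.ra:g.

7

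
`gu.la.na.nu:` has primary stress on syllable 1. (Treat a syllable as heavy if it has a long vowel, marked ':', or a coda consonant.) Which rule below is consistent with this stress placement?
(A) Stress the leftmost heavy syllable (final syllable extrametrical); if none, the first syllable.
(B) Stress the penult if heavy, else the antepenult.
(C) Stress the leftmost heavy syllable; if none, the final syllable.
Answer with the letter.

Rule A → syllable 1 ✓.
Rule B → syllable 2 (observed: 1).
Rule C → syllable 4 (observed: 1).

A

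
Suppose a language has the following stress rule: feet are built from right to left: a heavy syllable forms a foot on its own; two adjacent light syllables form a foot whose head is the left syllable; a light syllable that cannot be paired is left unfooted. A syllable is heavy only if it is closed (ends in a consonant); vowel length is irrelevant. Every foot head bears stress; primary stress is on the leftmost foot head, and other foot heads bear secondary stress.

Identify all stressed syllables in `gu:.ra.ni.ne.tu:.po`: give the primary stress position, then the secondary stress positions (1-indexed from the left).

Weights: 1 gu: L, 2 ra L, 3 ni L, 4 ne L, 5 tu: L, 6 po L.
Parse right to left (heavy = foot alone; LL = one foot; stranded L unfooted): (ˈgu:.ra) (ˈni.ne) (ˈtu:.po).
Foot heads: 1, 3, 5.
Primary stress on the leftmost head = syllable 1.
Secondary stress on 3, 5: ˈgu:.ra.ˌni.ne.ˌtu:.po.

primary 1, secondary 3, 5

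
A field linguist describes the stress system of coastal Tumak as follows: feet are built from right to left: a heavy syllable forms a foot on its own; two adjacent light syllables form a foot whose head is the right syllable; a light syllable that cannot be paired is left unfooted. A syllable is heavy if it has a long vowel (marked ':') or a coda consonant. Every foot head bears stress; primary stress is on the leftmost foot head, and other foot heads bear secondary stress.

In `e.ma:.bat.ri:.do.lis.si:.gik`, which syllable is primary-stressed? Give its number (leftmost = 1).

Weights: 1 e L, 2 ma: H, 3 bat H, 4 ri: H, 5 do L, 6 lis H, 7 si: H, 8 gik H.
Parse right to left (heavy = foot alone; LL = one foot; stranded L unfooted): e (ˈma:) (ˈbat) (ˈri:) do (ˈlis) (ˈsi:) (ˈgik).
Foot heads: 2, 3, 4, 6, 7, 8.
Primary stress on the leftmost head = syllable 2.
Primary stress: syllable 2 → e.ˈma:.bat.ri:.do.lis.si:.gik.

2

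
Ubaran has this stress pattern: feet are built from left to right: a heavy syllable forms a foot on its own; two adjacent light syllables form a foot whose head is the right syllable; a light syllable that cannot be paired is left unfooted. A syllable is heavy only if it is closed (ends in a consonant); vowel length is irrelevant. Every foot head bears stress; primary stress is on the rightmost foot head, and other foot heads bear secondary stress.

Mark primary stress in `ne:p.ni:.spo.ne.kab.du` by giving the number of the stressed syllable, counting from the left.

Weights: 1 ne:p H, 2 ni: L, 3 spo L, 4 ne L, 5 kab H, 6 du L.
Parse left to right (heavy = foot alone; LL = one foot; stranded L unfooted): (ˈne:p) (ni:.ˈspo) ne (ˈkab) du.
Foot heads: 1, 3, 5.
Primary stress on the rightmost head = syllable 5.
Primary stress: syllable 5 → ne:p.ni:.spo.ne.ˈkab.du.

5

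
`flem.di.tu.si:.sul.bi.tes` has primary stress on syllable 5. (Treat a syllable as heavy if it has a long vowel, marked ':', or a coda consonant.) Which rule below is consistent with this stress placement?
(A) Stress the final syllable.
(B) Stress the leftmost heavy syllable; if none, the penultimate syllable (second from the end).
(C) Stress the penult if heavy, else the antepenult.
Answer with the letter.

C

Rule A → syllable 7 (observed: 5).
Rule B → syllable 1 (observed: 5).
Rule C → syllable 5 ✓.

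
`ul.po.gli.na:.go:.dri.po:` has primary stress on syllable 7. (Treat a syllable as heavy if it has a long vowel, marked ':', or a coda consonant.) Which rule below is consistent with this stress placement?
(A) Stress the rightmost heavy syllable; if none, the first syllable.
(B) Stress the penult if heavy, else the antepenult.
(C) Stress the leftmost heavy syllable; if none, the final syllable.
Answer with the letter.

Rule A → syllable 7 ✓.
Rule B → syllable 5 (observed: 7).
Rule C → syllable 1 (observed: 7).

A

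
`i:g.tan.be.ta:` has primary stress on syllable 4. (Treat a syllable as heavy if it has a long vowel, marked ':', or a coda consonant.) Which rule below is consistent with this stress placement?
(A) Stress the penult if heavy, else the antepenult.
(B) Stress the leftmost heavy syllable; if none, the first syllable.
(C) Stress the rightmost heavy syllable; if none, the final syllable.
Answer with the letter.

C

Rule A → syllable 2 (observed: 4).
Rule B → syllable 1 (observed: 4).
Rule C → syllable 4 ✓.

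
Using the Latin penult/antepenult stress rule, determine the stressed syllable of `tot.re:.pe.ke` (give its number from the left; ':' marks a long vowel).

2

Classical Latin: stress the penult if heavy (long vowel or closed), else the antepenult.
Weights: 2 re: H, 3 pe L, 4 ke L.
The penult (syllable 3, pe) is light, so stress falls on the antepenult (syllable 2, re:).
Stress on syllable 2: tot.ˈre:.pe.ke.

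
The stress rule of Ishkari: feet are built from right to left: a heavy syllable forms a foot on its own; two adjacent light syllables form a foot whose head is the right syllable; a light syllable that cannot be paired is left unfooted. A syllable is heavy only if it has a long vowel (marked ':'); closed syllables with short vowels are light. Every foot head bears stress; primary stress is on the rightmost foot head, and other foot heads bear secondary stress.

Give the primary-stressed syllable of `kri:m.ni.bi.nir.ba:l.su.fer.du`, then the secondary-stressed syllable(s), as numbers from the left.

primary 8, secondary 1, 4, 5

Weights: 1 kri:m H, 2 ni L, 3 bi L, 4 nir L, 5 ba:l H, 6 su L, 7 fer L, 8 du L.
Parse right to left (heavy = foot alone; LL = one foot; stranded L unfooted): (ˈkri:m) ni (bi.ˈnir) (ˈba:l) su (fer.ˈdu).
Foot heads: 1, 4, 5, 8.
Primary stress on the rightmost head = syllable 8.
Secondary stress on 1, 4, 5: ˌkri:m.ni.bi.ˌnir.ˌba:l.su.fer.ˈdu.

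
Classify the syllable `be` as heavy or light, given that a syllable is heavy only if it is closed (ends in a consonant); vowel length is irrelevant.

light

`be`: short vowel, open (no coda). Open (no coda) → light.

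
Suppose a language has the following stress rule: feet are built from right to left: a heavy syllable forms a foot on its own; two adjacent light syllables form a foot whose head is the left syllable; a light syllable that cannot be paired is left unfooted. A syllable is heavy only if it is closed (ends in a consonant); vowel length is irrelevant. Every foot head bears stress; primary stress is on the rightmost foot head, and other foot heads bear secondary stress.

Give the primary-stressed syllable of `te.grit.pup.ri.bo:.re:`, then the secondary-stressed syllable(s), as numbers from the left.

primary 5, secondary 2, 3

Weights: 1 te L, 2 grit H, 3 pup H, 4 ri L, 5 bo: L, 6 re: L.
Parse right to left (heavy = foot alone; LL = one foot; stranded L unfooted): te (ˈgrit) (ˈpup) ri (ˈbo:.re:).
Foot heads: 2, 3, 5.
Primary stress on the rightmost head = syllable 5.
Secondary stress on 2, 3: te.ˌgrit.ˌpup.ri.ˈbo:.re:.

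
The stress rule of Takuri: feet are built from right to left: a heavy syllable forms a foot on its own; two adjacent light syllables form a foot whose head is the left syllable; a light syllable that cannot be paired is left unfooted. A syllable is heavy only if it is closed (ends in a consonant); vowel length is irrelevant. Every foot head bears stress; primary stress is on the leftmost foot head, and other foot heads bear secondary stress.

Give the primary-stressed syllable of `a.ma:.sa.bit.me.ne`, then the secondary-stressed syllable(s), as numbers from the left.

primary 2, secondary 4, 5

Weights: 1 a L, 2 ma: L, 3 sa L, 4 bit H, 5 me L, 6 ne L.
Parse right to left (heavy = foot alone; LL = one foot; stranded L unfooted): a (ˈma:.sa) (ˈbit) (ˈme.ne).
Foot heads: 2, 4, 5.
Primary stress on the leftmost head = syllable 2.
Secondary stress on 4, 5: a.ˈma:.sa.ˌbit.ˌme.ne.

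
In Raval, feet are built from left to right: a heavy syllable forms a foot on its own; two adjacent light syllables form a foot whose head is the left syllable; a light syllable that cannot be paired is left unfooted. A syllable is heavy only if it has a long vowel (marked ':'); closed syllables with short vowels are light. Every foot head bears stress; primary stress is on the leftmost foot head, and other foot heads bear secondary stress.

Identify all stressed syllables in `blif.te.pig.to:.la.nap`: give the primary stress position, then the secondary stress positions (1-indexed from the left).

Weights: 1 blif L, 2 te L, 3 pig L, 4 to: H, 5 la L, 6 nap L.
Parse left to right (heavy = foot alone; LL = one foot; stranded L unfooted): (ˈblif.te) pig (ˈto:) (ˈla.nap).
Foot heads: 1, 4, 5.
Primary stress on the leftmost head = syllable 1.
Secondary stress on 4, 5: ˈblif.te.pig.ˌto:.ˌla.nap.

primary 1, secondary 4, 5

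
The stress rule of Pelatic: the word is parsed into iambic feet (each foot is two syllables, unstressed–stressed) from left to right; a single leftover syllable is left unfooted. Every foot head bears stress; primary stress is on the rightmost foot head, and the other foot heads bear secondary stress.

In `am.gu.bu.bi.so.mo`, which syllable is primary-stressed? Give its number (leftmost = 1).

6

Parse left to right into iambic (σˈσ) feet: (am.ˈgu) (bu.ˈbi) (so.ˈmo).
Foot heads (stressed positions): 2, 4, 6.
End Rule Rightmost: primary stress on the rightmost head = syllable 6.
Primary stress: syllable 6 → am.gu.bu.bi.so.ˈmo.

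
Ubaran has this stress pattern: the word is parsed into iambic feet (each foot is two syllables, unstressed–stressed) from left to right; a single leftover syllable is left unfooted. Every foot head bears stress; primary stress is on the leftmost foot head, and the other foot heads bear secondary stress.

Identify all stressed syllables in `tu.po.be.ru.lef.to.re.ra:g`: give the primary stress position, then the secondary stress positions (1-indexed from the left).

primary 2, secondary 4, 6, 8

Parse left to right into iambic (σˈσ) feet: (tu.ˈpo) (be.ˈru) (lef.ˈto) (re.ˈra:g).
Foot heads (stressed positions): 2, 4, 6, 8.
End Rule Leftmost: primary stress on the leftmost head = syllable 2.
Secondary stress on 4, 6, 8: tu.ˈpo.be.ˌru.lef.ˌto.re.ˌra:g.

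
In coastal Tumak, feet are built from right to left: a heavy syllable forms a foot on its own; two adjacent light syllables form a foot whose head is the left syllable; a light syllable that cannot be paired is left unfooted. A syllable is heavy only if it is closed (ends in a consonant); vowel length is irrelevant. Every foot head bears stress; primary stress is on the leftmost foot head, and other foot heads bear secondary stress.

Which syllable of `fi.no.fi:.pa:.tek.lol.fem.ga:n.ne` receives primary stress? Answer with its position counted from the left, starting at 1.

1

Weights: 1 fi L, 2 no L, 3 fi: L, 4 pa: L, 5 tek H, 6 lol H, 7 fem H, 8 ga:n H, 9 ne L.
Parse right to left (heavy = foot alone; LL = one foot; stranded L unfooted): (ˈfi.no) (ˈfi:.pa:) (ˈtek) (ˈlol) (ˈfem) (ˈga:n) ne.
Foot heads: 1, 3, 5, 6, 7, 8.
Primary stress on the leftmost head = syllable 1.
Primary stress: syllable 1 → ˈfi.no.fi:.pa:.tek.lol.fem.ga:n.ne.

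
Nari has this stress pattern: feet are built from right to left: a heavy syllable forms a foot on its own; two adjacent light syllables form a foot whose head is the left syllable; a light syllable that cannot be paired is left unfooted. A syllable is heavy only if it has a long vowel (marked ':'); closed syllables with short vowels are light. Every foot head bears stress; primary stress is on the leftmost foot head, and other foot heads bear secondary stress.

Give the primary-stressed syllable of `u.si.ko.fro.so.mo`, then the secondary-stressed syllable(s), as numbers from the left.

primary 1, secondary 3, 5

Weights: 1 u L, 2 si L, 3 ko L, 4 fro L, 5 so L, 6 mo L.
Parse right to left (heavy = foot alone; LL = one foot; stranded L unfooted): (ˈu.si) (ˈko.fro) (ˈso.mo).
Foot heads: 1, 3, 5.
Primary stress on the leftmost head = syllable 1.
Secondary stress on 3, 5: ˈu.si.ˌko.fro.ˌso.mo.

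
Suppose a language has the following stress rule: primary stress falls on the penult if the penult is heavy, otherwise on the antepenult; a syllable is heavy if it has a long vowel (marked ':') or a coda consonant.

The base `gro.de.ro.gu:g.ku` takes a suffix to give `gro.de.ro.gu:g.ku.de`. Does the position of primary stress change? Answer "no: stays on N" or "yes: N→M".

no: stays on 4

Base `gro.de.ro.gu:g.ku` (5 syllables):
  Weights: 3 ro L, 4 gu:g H, 5 ku L.
  The penult (syllable 4, gu:g) is heavy, so it takes stress.
  → primary stress on syllable 4.
Suffixed `gro.de.ro.gu:g.ku.de` (6 syllables):
  Weights: 4 gu:g H, 5 ku L, 6 de L.
  The penult (syllable 5, ku) is light, so stress falls on the antepenult (syllable 4, gu:g).
  → primary stress on syllable 4.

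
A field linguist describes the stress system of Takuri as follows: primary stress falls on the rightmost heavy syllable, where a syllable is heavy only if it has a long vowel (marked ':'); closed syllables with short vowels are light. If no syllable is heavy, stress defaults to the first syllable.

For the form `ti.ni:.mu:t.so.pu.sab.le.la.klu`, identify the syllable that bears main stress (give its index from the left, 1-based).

Weights: 1 ti L, 2 ni: H, 3 mu:t H, 4 so L, 5 pu L, 6 sab L, 7 le L, 8 la L, 9 klu L.
Heavy syllables in the domain: 2, 3. The rightmost is syllable 3 (mu:t).
Primary stress: syllable 3 → ti.ni:.ˈmu:t.so.pu.sab.le.la.klu.

3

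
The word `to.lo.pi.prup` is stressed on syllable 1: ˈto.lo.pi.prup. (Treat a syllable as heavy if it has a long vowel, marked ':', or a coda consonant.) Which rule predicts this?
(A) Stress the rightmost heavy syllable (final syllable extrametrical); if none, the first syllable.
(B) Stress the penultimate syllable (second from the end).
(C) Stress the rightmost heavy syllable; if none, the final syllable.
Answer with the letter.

A

Rule A → syllable 1 ✓.
Rule B → syllable 3 (observed: 1).
Rule C → syllable 4 (observed: 1).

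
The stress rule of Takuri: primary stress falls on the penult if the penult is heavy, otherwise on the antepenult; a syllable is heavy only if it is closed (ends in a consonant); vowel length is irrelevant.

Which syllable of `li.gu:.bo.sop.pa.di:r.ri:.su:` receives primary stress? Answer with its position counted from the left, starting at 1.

6

Weights: 6 di:r H, 7 ri: L, 8 su: L.
The penult (syllable 7, ri:) is light, so stress falls on the antepenult (syllable 6, di:r).
Primary stress: syllable 6 → li.gu:.bo.sop.pa.ˈdi:r.ri:.su:.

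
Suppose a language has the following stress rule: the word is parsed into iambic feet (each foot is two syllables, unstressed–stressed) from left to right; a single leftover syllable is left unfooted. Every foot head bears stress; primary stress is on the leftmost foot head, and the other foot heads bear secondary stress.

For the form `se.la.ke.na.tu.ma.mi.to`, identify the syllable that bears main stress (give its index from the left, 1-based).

2

Parse left to right into iambic (σˈσ) feet: (se.ˈla) (ke.ˈna) (tu.ˈma) (mi.ˈto).
Foot heads (stressed positions): 2, 4, 6, 8.
End Rule Leftmost: primary stress on the leftmost head = syllable 2.
Primary stress: syllable 2 → se.ˈla.ke.na.tu.ma.mi.to.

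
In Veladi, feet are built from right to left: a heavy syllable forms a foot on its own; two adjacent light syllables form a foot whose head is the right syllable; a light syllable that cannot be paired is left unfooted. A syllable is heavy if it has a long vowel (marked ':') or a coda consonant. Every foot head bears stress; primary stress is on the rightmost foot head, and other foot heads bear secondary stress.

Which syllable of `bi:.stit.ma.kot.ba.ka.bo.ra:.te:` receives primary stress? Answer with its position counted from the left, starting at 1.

9

Weights: 1 bi: H, 2 stit H, 3 ma L, 4 kot H, 5 ba L, 6 ka L, 7 bo L, 8 ra: H, 9 te: H.
Parse right to left (heavy = foot alone; LL = one foot; stranded L unfooted): (ˈbi:) (ˈstit) ma (ˈkot) ba (ka.ˈbo) (ˈra:) (ˈte:).
Foot heads: 1, 2, 4, 7, 8, 9.
Primary stress on the rightmost head = syllable 9.
Primary stress: syllable 9 → bi:.stit.ma.kot.ba.ka.bo.ra:.ˈte:.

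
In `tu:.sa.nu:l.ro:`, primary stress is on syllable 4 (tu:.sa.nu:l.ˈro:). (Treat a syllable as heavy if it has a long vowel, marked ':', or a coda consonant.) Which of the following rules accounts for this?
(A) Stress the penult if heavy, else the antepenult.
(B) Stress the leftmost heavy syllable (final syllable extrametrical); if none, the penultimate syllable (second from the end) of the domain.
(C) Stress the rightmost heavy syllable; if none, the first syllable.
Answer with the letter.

C

Rule A → syllable 3 (observed: 4).
Rule B → syllable 1 (observed: 4).
Rule C → syllable 4 ✓.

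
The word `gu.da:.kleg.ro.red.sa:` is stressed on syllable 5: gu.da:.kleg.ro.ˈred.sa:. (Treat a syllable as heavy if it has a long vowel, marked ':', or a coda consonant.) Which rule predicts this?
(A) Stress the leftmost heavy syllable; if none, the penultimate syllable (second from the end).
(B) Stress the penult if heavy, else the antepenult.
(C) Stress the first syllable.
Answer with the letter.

Rule A → syllable 2 (observed: 5).
Rule B → syllable 5 ✓.
Rule C → syllable 1 (observed: 5).

B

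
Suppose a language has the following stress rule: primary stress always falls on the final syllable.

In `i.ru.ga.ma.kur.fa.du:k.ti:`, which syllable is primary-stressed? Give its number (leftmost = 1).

The word has 8 syllables; the final syllable is syllable 8 (ti:).
Primary stress: syllable 8 → i.ru.ga.ma.kur.fa.du:k.ˈti:.

8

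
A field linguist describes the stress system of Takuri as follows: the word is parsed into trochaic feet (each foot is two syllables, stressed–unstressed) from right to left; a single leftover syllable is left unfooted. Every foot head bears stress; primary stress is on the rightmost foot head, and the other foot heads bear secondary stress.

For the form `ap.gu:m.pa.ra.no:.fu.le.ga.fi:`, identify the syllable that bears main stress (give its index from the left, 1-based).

8

Parse right to left into trochaic (ˈσσ) feet: ap (ˈgu:m.pa) (ˈra.no:) (ˈfu.le) (ˈga.fi:). Syllable 1 is left unfooted.
Foot heads (stressed positions): 2, 4, 6, 8.
End Rule Rightmost: primary stress on the rightmost head = syllable 8.
Primary stress: syllable 8 → ap.gu:m.pa.ra.no:.fu.le.ˈga.fi:.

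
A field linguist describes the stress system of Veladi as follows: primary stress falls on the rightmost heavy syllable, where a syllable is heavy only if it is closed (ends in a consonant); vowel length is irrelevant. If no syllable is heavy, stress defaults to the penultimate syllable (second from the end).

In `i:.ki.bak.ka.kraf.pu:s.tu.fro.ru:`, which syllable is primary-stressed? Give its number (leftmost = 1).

6

Weights: 1 i: L, 2 ki L, 3 bak H, 4 ka L, 5 kraf H, 6 pu:s H, 7 tu L, 8 fro L, 9 ru: L.
Heavy syllables in the domain: 3, 5, 6. The rightmost is syllable 6 (pu:s).
Primary stress: syllable 6 → i:.ki.bak.ka.kraf.ˈpu:s.tu.fro.ru:.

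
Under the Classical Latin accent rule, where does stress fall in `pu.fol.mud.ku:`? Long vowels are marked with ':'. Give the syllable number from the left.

Classical Latin: stress the penult if heavy (long vowel or closed), else the antepenult.
Weights: 2 fol H, 3 mud H, 4 ku: H.
The penult (syllable 3, mud) is heavy, so it takes stress.
Stress on syllable 3: pu.fol.ˈmud.ku:.

3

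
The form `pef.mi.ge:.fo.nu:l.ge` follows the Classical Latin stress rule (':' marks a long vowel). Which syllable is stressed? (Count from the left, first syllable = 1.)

5

Classical Latin: stress the penult if heavy (long vowel or closed), else the antepenult.
Weights: 4 fo L, 5 nu:l H, 6 ge L.
The penult (syllable 5, nu:l) is heavy, so it takes stress.
Stress on syllable 5: pef.mi.ge:.fo.ˈnu:l.ge.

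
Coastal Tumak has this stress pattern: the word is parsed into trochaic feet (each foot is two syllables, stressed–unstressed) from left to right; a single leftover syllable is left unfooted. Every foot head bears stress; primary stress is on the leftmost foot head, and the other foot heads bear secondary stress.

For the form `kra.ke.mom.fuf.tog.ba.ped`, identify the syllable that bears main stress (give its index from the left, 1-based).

Parse left to right into trochaic (ˈσσ) feet: (ˈkra.ke) (ˈmom.fuf) (ˈtog.ba) ped. Syllable 7 is left unfooted.
Foot heads (stressed positions): 1, 3, 5.
End Rule Leftmost: primary stress on the leftmost head = syllable 1.
Primary stress: syllable 1 → ˈkra.ke.mom.fuf.tog.ba.ped.

1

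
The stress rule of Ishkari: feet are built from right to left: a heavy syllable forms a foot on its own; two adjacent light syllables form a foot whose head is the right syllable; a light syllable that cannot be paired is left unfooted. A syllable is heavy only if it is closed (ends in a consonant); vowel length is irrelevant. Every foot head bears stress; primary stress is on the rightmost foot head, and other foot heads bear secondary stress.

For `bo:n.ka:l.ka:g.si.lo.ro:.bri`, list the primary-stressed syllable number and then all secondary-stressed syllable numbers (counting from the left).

primary 7, secondary 1, 2, 3, 5

Weights: 1 bo:n H, 2 ka:l H, 3 ka:g H, 4 si L, 5 lo L, 6 ro: L, 7 bri L.
Parse right to left (heavy = foot alone; LL = one foot; stranded L unfooted): (ˈbo:n) (ˈka:l) (ˈka:g) (si.ˈlo) (ro:.ˈbri).
Foot heads: 1, 2, 3, 5, 7.
Primary stress on the rightmost head = syllable 7.
Secondary stress on 1, 2, 3, 5: ˌbo:n.ˌka:l.ˌka:g.si.ˌlo.ro:.ˈbri.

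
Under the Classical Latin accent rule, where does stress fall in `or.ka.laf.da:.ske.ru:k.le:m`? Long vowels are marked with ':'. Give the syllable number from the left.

Classical Latin: stress the penult if heavy (long vowel or closed), else the antepenult.
Weights: 5 ske L, 6 ru:k H, 7 le:m H.
The penult (syllable 6, ru:k) is heavy, so it takes stress.
Stress on syllable 6: or.ka.laf.da:.ske.ˈru:k.le:m.

6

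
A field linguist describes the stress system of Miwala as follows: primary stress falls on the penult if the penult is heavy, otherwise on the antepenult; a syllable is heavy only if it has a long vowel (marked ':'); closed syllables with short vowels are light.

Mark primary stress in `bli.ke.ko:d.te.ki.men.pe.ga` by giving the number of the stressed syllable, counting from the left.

6

Weights: 6 men L, 7 pe L, 8 ga L.
The penult (syllable 7, pe) is light, so stress falls on the antepenult (syllable 6, men).
Primary stress: syllable 6 → bli.ke.ko:d.te.ki.ˈmen.pe.ga.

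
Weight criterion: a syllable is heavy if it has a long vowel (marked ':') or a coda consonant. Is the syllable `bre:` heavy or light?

`bre:`: long vowel, open (no coda). Long vowel → heavy.

heavy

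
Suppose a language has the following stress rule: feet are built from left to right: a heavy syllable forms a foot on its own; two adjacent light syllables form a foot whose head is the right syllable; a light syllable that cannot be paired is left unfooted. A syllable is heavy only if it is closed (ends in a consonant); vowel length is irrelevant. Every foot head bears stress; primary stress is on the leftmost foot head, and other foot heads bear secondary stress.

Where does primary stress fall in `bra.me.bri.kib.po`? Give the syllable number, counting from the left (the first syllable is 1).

2

Weights: 1 bra L, 2 me L, 3 bri L, 4 kib H, 5 po L.
Parse left to right (heavy = foot alone; LL = one foot; stranded L unfooted): (bra.ˈme) bri (ˈkib) po.
Foot heads: 2, 4.
Primary stress on the leftmost head = syllable 2.
Primary stress: syllable 2 → bra.ˈme.bri.kib.po.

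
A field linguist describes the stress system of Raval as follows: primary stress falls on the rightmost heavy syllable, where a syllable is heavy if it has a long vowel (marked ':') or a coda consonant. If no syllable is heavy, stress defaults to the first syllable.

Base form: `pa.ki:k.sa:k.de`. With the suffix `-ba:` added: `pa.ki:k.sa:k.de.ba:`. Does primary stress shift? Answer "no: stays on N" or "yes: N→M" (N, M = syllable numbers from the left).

Base `pa.ki:k.sa:k.de` (4 syllables):
  Weights: 1 pa L, 2 ki:k H, 3 sa:k H, 4 de L.
  Heavy syllables in the domain: 2, 3. The rightmost is syllable 3 (sa:k).
  → primary stress on syllable 3.
Suffixed `pa.ki:k.sa:k.de.ba:` (5 syllables):
  Weights: 1 pa L, 2 ki:k H, 3 sa:k H, 4 de L, 5 ba: H.
  Heavy syllables in the domain: 2, 3, 5. The rightmost is syllable 5 (ba:).
  → primary stress on syllable 5.

yes: 3→5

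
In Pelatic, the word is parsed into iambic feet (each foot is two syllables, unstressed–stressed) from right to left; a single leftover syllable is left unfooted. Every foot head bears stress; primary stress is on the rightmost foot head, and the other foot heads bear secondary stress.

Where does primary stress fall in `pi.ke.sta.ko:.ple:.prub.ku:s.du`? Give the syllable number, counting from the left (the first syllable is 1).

8

Parse right to left into iambic (σˈσ) feet: (pi.ˈke) (sta.ˈko:) (ple:.ˈprub) (ku:s.ˈdu).
Foot heads (stressed positions): 2, 4, 6, 8.
End Rule Rightmost: primary stress on the rightmost head = syllable 8.
Primary stress: syllable 8 → pi.ke.sta.ko:.ple:.prub.ku:s.ˈdu.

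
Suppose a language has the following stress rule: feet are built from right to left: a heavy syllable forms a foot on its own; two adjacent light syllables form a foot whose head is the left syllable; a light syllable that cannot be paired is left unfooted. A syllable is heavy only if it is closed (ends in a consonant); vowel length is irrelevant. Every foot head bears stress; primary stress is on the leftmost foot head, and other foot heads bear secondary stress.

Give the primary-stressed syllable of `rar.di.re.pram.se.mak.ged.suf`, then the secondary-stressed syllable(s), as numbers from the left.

primary 1, secondary 2, 4, 6, 7, 8

Weights: 1 rar H, 2 di L, 3 re L, 4 pram H, 5 se L, 6 mak H, 7 ged H, 8 suf H.
Parse right to left (heavy = foot alone; LL = one foot; stranded L unfooted): (ˈrar) (ˈdi.re) (ˈpram) se (ˈmak) (ˈged) (ˈsuf).
Foot heads: 1, 2, 4, 6, 7, 8.
Primary stress on the leftmost head = syllable 1.
Secondary stress on 2, 4, 6, 7, 8: ˈrar.ˌdi.re.ˌpram.se.ˌmak.ˌged.ˌsuf.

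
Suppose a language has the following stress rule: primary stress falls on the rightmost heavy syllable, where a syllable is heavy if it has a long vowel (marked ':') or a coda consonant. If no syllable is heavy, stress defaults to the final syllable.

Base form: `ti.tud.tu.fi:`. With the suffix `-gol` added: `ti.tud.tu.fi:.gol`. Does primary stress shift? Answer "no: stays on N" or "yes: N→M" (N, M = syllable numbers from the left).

yes: 4→5

Base `ti.tud.tu.fi:` (4 syllables):
  Weights: 1 ti L, 2 tud H, 3 tu L, 4 fi: H.
  Heavy syllables in the domain: 2, 4. The rightmost is syllable 4 (fi:).
  → primary stress on syllable 4.
Suffixed `ti.tud.tu.fi:.gol` (5 syllables):
  Weights: 1 ti L, 2 tud H, 3 tu L, 4 fi: H, 5 gol H.
  Heavy syllables in the domain: 2, 4, 5. The rightmost is syllable 5 (gol).
  → primary stress on syllable 5.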